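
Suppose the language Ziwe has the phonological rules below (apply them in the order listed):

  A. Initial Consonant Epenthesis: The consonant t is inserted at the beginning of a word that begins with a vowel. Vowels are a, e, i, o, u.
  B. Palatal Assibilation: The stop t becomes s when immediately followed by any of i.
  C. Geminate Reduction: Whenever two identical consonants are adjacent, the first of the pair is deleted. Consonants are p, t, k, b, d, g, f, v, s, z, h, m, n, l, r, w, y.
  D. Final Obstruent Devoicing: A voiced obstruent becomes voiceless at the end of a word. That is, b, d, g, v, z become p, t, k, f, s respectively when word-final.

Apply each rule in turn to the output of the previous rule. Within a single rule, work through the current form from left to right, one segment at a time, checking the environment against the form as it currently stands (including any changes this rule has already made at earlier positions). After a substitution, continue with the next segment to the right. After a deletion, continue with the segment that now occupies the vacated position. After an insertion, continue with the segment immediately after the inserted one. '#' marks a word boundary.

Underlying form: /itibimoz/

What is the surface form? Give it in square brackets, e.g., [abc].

A Initial Consonant Epenthesis: [itibimoz] → [titibimoz]
B Palatal Assibilation: [titibimoz] → [sisibimoz]
C Geminate Reduction: no change — [sisibimoz]
D Final Obstruent Devoicing: [sisibimoz] → [sisibimos]

[sisibimos]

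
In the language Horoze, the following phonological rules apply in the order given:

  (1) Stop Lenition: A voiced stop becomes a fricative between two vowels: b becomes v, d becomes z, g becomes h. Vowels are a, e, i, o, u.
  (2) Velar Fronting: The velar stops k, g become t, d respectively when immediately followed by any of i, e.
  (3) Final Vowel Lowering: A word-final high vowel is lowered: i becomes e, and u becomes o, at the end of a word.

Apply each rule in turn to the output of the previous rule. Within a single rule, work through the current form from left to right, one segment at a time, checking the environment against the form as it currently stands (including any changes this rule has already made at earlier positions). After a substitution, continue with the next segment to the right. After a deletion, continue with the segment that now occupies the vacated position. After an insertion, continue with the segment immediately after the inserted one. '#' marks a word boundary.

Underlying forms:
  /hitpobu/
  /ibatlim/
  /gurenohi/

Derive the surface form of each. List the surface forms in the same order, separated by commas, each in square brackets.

/hitpobu/:
  (1) Stop Lenition: [hitpobu] → [hitpovu]
  (2) Velar Fronting: no change — [hitpovu]
  (3) Final Vowel Lowering: [hitpovu] → [hitpovo]
/ibatlim/:
  (1) Stop Lenition: [ibatlim] → [ivatlim]
  (2) Velar Fronting: no change — [ivatlim]
  (3) Final Vowel Lowering: no change — [ivatlim]
/gurenohi/:
  (1) Stop Lenition: no change — [gurenohi]
  (2) Velar Fronting: no change — [gurenohi]
  (3) Final Vowel Lowering: [gurenohi] → [gurenohe]

[hitpovo], [ivatlim], [gurenohe]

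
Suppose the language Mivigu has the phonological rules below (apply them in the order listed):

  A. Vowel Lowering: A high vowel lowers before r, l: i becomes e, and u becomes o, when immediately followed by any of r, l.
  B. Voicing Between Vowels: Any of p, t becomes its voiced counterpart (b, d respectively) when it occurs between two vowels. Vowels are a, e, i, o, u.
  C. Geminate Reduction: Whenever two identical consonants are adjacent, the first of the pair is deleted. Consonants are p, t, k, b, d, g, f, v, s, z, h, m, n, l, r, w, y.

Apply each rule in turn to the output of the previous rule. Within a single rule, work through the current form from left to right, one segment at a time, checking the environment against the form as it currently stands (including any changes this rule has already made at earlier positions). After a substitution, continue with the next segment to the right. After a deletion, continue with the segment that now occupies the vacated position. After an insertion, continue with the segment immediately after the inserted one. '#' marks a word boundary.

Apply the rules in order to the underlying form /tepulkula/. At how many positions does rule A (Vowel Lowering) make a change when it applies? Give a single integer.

2

A Vowel Lowering: [tepulkula] → [tepolkola]
B Voicing Between Vowels: [tepolkola] → [tebolkola]
C Geminate Reduction: no change — [tebolkola]
Rule A changed 2 position(s).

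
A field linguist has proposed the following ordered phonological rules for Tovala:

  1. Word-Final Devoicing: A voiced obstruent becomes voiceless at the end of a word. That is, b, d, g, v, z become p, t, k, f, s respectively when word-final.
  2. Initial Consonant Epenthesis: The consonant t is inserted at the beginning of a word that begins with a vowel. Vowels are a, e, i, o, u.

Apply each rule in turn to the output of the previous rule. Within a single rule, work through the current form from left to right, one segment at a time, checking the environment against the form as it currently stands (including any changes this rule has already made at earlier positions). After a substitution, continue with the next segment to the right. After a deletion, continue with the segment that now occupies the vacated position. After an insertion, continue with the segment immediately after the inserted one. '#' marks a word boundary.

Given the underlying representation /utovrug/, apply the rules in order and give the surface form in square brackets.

1 Word-Final Devoicing: [utovrug] → [utovruk]
2 Initial Consonant Epenthesis: [utovruk] → [tutovruk]

[tutovruk]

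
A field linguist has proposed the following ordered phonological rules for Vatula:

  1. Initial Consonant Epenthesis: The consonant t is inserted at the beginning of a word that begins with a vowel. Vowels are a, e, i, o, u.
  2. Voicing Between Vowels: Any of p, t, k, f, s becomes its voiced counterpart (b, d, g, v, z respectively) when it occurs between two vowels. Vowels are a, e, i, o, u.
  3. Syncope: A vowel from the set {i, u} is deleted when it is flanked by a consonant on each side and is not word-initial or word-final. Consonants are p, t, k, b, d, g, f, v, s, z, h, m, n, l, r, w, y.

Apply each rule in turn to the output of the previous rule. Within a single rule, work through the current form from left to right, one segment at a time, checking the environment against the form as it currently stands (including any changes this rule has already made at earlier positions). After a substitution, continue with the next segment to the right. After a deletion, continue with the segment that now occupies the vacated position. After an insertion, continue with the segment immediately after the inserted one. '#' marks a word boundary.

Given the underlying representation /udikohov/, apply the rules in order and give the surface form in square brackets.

[tdgohov]

1 Initial Consonant Epenthesis: [udikohov] → [tudikohov]
2 Voicing Between Vowels: [tudikohov] → [tudigohov]
3 Syncope: [tudigohov] → [tdgohov]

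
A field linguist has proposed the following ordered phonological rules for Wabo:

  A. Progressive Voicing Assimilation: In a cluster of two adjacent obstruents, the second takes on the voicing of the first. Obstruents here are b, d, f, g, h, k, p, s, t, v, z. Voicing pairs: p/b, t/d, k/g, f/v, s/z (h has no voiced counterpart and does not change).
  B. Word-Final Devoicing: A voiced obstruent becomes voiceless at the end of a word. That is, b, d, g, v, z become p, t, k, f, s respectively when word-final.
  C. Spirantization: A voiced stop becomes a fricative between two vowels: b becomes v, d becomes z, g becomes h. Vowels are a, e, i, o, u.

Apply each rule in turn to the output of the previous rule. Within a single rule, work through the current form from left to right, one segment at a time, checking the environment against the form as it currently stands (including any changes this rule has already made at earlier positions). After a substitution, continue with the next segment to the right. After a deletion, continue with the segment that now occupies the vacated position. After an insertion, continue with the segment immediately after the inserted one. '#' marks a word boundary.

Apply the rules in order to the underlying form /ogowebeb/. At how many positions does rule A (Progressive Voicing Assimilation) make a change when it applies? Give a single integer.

0

A Progressive Voicing Assimilation: no change — [ogowebeb]
B Word-Final Devoicing: [ogowebeb] → [ogowebep]
C Spirantization: [ogowebep] → [ohowevep]
Rule A changed 0 position(s).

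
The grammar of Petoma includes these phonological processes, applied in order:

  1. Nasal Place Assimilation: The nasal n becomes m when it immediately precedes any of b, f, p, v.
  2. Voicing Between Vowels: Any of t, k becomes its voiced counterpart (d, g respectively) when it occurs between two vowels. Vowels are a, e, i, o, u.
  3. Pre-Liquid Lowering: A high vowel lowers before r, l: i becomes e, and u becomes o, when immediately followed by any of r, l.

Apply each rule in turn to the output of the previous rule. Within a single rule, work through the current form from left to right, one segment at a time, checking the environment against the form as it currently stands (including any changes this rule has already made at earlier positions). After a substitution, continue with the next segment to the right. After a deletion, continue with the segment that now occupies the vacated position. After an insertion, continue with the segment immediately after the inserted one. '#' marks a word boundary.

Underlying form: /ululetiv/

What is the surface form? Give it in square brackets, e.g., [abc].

1 Nasal Place Assimilation: no change — [ululetiv]
2 Voicing Between Vowels: [ululetiv] → [ululediv]
3 Pre-Liquid Lowering: [ululediv] → [ololediv]

[ololediv]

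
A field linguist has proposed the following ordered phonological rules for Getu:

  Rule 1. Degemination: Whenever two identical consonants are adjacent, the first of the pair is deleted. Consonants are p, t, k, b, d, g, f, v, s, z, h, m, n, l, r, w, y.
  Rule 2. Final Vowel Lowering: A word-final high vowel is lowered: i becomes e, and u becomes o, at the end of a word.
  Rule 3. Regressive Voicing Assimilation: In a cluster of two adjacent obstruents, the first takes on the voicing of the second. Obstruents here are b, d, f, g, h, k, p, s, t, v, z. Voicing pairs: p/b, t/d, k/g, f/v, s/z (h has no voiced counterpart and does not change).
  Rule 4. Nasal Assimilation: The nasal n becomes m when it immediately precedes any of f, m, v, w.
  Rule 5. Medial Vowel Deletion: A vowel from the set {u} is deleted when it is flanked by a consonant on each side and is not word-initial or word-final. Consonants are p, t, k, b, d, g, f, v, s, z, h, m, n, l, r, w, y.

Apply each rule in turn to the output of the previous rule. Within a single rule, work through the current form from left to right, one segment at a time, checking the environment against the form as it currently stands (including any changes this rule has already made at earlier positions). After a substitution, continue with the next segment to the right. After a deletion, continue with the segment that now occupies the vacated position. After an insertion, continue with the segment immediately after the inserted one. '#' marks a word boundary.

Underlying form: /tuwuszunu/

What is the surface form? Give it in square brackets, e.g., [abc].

Rule 1 Degemination: no change — [tuwuszunu]
Rule 2 Final Vowel Lowering: [tuwuszunu] → [tuwuszuno]
Rule 3 Regressive Voicing Assimilation: [tuwuszuno] → [tuwuzzuno]
Rule 4 Nasal Assimilation: no change — [tuwuzzuno]
Rule 5 Medial Vowel Deletion: [tuwuzzuno] → [twzzno]

[twzzno]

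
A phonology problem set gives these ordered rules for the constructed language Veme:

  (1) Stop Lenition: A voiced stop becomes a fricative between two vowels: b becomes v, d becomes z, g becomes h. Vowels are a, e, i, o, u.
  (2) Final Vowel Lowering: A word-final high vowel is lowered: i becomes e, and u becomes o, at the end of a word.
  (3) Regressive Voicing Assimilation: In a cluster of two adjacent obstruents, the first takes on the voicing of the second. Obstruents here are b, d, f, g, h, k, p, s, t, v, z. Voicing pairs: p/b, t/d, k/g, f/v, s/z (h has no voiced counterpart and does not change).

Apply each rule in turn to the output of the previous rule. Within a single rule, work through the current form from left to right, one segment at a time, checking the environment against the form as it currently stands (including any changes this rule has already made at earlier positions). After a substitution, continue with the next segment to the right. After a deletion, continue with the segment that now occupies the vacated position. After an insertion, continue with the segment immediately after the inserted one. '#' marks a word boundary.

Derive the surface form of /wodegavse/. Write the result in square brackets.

(1) Stop Lenition: [wodegavse] → [wozehavse]
(2) Final Vowel Lowering: no change — [wozehavse]
(3) Regressive Voicing Assimilation: [wozehavse] → [wozehafse]

[wozehafse]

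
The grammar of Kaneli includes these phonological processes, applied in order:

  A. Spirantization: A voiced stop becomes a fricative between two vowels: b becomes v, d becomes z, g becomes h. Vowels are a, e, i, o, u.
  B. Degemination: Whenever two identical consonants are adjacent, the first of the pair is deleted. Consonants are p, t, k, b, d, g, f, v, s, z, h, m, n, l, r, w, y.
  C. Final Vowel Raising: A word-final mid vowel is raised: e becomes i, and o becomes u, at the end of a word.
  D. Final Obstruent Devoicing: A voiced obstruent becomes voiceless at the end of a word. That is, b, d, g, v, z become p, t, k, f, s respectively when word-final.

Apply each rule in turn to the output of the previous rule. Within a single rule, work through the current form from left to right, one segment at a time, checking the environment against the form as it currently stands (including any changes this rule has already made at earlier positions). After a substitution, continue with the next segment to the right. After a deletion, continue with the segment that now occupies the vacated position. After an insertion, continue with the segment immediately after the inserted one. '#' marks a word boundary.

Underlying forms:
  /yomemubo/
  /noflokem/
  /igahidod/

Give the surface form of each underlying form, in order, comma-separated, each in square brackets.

[yomemuvu], [noflokem], [ihahizot]

/yomemubo/:
  A Spirantization: [yomemubo] → [yomemuvo]
  B Degemination: no change — [yomemuvo]
  C Final Vowel Raising: [yomemuvo] → [yomemuvu]
  D Final Obstruent Devoicing: no change — [yomemuvu]
/noflokem/:
  A Spirantization: no change — [noflokem]
  B Degemination: no change — [noflokem]
  C Final Vowel Raising: no change — [noflokem]
  D Final Obstruent Devoicing: no change — [noflokem]
/igahidod/:
  A Spirantization: [igahidod] → [ihahizod]
  B Degemination: no change — [ihahizod]
  C Final Vowel Raising: no change — [ihahizod]
  D Final Obstruent Devoicing: [ihahizod] → [ihahizot]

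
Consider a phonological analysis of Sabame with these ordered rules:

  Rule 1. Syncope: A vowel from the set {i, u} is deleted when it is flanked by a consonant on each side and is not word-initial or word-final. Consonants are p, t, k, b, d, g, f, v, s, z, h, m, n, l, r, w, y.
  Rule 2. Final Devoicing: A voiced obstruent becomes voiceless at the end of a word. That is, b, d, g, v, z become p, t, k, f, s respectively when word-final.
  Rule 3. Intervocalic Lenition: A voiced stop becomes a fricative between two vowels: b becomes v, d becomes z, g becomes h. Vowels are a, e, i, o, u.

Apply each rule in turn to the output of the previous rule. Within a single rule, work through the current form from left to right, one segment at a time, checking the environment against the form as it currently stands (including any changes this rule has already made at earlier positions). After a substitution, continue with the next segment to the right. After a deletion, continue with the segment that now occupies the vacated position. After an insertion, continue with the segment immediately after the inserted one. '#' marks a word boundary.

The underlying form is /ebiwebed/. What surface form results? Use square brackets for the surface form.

[ebwevet]

Rule 1 Syncope: [ebiwebed] → [ebwebed]
Rule 2 Final Devoicing: [ebwebed] → [ebwebet]
Rule 3 Intervocalic Lenition: [ebwebet] → [ebwevet]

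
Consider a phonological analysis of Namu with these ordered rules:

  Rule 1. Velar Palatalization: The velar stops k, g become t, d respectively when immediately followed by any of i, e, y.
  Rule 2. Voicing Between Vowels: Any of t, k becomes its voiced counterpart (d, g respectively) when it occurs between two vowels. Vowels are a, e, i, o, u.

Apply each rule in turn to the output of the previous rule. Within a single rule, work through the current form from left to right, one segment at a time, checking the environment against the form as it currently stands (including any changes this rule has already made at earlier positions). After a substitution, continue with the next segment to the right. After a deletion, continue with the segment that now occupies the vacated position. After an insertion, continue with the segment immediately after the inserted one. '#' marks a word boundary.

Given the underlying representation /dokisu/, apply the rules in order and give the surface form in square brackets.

Rule 1 Velar Palatalization: [dokisu] → [dotisu]
Rule 2 Voicing Between Vowels: [dotisu] → [dodisu]

[dodisu]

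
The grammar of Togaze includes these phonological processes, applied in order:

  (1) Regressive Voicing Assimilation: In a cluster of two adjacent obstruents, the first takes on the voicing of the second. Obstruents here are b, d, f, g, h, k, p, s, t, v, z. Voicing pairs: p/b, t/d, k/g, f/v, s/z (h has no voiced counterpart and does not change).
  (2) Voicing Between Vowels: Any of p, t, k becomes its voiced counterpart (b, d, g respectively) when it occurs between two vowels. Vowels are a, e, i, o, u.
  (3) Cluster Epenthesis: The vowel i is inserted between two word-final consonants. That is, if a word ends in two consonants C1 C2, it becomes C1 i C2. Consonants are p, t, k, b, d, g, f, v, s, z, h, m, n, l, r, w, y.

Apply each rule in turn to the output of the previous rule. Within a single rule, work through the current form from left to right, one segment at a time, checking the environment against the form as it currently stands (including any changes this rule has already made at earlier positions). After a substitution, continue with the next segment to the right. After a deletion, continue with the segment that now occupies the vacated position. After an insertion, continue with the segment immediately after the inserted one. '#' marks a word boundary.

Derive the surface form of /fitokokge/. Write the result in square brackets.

(1) Regressive Voicing Assimilation: [fitokokge] → [fitokogge]
(2) Voicing Between Vowels: [fitokogge] → [fidogogge]
(3) Cluster Epenthesis: no change — [fidogogge]

[fidogogge]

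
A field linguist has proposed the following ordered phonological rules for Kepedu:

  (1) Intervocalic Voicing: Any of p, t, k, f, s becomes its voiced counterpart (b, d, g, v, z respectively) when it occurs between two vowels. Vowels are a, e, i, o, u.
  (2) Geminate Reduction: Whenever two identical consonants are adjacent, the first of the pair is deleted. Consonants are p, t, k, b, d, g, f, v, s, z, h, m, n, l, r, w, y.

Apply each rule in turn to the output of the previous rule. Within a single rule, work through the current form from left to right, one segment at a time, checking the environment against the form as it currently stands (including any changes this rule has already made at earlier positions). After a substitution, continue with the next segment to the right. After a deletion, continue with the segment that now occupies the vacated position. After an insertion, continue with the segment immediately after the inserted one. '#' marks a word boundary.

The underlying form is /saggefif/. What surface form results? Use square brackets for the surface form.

[sagevif]

(1) Intervocalic Voicing: [saggefif] → [saggevif]
(2) Geminate Reduction: [saggevif] → [sagevif]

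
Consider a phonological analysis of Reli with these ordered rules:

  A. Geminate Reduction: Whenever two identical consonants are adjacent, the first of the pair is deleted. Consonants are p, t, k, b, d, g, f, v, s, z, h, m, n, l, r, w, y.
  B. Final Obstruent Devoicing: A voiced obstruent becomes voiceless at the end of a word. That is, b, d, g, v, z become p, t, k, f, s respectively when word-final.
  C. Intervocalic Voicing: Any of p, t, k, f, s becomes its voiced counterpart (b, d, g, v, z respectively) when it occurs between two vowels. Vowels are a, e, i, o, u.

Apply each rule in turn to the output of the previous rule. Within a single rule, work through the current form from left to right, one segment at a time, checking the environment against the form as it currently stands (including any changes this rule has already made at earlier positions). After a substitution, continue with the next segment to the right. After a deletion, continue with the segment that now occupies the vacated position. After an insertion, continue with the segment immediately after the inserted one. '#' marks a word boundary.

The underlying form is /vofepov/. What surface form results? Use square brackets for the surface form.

[vovebof]

A Geminate Reduction: no change — [vofepov]
B Final Obstruent Devoicing: [vofepov] → [vofepof]
C Intervocalic Voicing: [vofepof] → [vovebof]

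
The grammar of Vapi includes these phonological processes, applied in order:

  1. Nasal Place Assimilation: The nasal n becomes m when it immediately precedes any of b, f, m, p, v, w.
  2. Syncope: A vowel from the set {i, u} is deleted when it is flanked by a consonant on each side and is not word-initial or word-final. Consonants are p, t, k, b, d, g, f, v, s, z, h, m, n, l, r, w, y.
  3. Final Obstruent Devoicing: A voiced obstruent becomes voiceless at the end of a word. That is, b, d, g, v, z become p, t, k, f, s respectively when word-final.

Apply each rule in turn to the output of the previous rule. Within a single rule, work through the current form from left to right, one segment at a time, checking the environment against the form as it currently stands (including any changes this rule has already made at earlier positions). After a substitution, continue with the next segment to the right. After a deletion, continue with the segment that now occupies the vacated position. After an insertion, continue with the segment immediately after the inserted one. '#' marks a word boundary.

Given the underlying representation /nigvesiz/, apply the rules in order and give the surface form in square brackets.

[ngvess]

1 Nasal Place Assimilation: no change — [nigvesiz]
2 Syncope: [nigvesiz] → [ngvesz]
3 Final Obstruent Devoicing: [ngvesz] → [ngvess]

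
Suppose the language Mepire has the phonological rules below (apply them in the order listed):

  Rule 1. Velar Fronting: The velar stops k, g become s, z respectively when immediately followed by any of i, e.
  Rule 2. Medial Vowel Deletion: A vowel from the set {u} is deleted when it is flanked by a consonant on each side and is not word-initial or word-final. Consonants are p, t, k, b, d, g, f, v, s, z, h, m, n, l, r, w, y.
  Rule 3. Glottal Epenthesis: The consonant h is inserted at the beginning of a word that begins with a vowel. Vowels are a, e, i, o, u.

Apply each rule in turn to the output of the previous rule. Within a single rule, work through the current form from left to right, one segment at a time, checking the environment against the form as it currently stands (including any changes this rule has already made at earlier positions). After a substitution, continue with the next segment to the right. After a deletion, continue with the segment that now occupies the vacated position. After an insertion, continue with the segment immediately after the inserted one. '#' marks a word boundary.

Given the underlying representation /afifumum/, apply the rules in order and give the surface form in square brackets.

Rule 1 Velar Fronting: no change — [afifumum]
Rule 2 Medial Vowel Deletion: [afifumum] → [afifmm]
Rule 3 Glottal Epenthesis: [afifmm] → [hafifmm]

[hafifmm]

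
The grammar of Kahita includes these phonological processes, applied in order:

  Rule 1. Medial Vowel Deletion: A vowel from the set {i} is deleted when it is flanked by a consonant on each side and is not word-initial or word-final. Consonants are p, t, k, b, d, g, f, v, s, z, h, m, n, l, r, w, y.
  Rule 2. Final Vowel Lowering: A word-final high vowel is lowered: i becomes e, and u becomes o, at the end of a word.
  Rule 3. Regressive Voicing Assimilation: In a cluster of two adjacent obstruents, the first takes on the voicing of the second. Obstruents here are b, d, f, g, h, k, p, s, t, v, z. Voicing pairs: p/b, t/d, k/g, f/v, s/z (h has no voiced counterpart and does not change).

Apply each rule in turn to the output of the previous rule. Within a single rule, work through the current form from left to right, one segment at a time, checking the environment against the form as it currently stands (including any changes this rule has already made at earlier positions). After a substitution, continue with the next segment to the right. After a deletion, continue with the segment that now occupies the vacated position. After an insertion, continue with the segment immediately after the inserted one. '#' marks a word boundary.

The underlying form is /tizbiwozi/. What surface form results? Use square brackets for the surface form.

[dzbwoze]

Rule 1 Medial Vowel Deletion: [tizbiwozi] → [tzbwozi]
Rule 2 Final Vowel Lowering: [tzbwozi] → [tzbwoze]
Rule 3 Regressive Voicing Assimilation: [tzbwoze] → [dzbwoze]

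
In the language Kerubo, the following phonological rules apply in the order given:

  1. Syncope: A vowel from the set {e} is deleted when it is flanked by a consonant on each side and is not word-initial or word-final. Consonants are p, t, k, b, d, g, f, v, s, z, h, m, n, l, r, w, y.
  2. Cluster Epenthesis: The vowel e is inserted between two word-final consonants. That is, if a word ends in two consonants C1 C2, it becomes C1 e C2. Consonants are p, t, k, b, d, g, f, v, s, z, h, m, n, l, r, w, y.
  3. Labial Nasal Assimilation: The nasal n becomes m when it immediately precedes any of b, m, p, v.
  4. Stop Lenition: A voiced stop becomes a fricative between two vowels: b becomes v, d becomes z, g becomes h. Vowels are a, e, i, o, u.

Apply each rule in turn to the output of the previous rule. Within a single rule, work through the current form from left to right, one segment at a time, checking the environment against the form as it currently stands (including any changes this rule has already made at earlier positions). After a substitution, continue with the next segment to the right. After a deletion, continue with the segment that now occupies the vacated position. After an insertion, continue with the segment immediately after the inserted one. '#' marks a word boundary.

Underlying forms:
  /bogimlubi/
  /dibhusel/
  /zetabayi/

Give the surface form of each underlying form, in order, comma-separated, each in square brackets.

[bohimluvi], [dibhusel], [ztavayi]

/bogimlubi/:
  1 Syncope: no change — [bogimlubi]
  2 Cluster Epenthesis: no change — [bogimlubi]
  3 Labial Nasal Assimilation: no change — [bogimlubi]
  4 Stop Lenition: [bogimlubi] → [bohimluvi]
/dibhusel/:
  1 Syncope: [dibhusel] → [dibhusl]
  2 Cluster Epenthesis: [dibhusl] → [dibhusel]
  3 Labial Nasal Assimilation: no change — [dibhusel]
  4 Stop Lenition: no change — [dibhusel]
/zetabayi/:
  1 Syncope: [zetabayi] → [ztabayi]
  2 Cluster Epenthesis: no change — [ztabayi]
  3 Labial Nasal Assimilation: no change — [ztabayi]
  4 Stop Lenition: [ztabayi] → [ztavayi]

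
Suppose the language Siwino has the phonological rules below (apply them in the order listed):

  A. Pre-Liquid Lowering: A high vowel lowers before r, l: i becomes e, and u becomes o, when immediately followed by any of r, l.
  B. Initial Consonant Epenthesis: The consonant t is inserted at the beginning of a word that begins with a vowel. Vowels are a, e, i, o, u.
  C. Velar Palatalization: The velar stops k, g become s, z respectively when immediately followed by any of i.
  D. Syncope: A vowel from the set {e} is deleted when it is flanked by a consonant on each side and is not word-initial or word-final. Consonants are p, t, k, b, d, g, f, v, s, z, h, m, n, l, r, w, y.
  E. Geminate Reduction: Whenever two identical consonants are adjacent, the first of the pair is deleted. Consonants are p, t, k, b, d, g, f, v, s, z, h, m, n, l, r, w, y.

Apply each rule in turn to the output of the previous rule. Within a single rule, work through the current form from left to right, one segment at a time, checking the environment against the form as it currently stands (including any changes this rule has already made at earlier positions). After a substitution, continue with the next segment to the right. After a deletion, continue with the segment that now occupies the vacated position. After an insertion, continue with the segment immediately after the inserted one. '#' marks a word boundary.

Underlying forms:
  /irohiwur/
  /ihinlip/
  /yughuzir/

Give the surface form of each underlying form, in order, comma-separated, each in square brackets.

/irohiwur/:
  A Pre-Liquid Lowering: [irohiwur] → [erohiwor]
  B Initial Consonant Epenthesis: [erohiwor] → [terohiwor]
  C Velar Palatalization: no change — [terohiwor]
  D Syncope: [terohiwor] → [trohiwor]
  E Geminate Reduction: no change — [trohiwor]
/ihinlip/:
  A Pre-Liquid Lowering: no change — [ihinlip]
  B Initial Consonant Epenthesis: [ihinlip] → [tihinlip]
  C Velar Palatalization: no change — [tihinlip]
  D Syncope: no change — [tihinlip]
  E Geminate Reduction: no change — [tihinlip]
/yughuzir/:
  A Pre-Liquid Lowering: [yughuzir] → [yughuzer]
  B Initial Consonant Epenthesis: no change — [yughuzer]
  C Velar Palatalization: no change — [yughuzer]
  D Syncope: [yughuzer] → [yughuzr]
  E Geminate Reduction: no change — [yughuzr]

[trohiwor], [tihinlip], [yughuzr]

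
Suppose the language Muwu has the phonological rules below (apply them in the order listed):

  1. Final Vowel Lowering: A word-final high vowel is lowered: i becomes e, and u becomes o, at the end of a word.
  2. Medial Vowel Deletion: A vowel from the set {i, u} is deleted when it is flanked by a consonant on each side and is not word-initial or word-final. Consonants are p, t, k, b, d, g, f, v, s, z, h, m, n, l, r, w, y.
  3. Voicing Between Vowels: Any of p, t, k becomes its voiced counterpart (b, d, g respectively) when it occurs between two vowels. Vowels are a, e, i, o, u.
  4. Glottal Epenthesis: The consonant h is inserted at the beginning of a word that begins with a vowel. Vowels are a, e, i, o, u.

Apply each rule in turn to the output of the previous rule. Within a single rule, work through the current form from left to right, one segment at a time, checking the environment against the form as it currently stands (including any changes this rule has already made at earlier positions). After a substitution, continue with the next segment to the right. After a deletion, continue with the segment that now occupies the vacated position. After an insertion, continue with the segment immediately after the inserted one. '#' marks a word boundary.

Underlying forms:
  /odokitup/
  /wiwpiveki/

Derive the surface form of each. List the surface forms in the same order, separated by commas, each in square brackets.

/odokitup/:
  1 Final Vowel Lowering: no change — [odokitup]
  2 Medial Vowel Deletion: [odokitup] → [odoktp]
  3 Voicing Between Vowels: no change — [odoktp]
  4 Glottal Epenthesis: [odoktp] → [hodoktp]
/wiwpiveki/:
  1 Final Vowel Lowering: [wiwpiveki] → [wiwpiveke]
  2 Medial Vowel Deletion: [wiwpiveke] → [wwpveke]
  3 Voicing Between Vowels: [wwpveke] → [wwpvege]
  4 Glottal Epenthesis: no change — [wwpvege]

[hodoktp], [wwpvege]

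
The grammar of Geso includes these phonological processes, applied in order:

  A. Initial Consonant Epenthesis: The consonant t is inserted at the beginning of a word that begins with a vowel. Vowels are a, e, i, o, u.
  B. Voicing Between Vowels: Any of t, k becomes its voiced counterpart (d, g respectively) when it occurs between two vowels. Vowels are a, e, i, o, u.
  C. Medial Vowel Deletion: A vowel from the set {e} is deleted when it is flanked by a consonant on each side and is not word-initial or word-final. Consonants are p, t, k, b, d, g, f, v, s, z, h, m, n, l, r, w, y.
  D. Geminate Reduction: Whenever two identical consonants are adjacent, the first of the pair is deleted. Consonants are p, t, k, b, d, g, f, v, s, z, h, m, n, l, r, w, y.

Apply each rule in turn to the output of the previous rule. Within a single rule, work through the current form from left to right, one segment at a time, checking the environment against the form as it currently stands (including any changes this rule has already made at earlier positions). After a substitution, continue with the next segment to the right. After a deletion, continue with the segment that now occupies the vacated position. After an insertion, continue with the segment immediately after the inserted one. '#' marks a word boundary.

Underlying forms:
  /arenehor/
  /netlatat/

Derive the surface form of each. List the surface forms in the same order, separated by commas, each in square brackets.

[tarnhor], [ntladat]

/arenehor/:
  A Initial Consonant Epenthesis: [arenehor] → [tarenehor]
  B Voicing Between Vowels: no change — [tarenehor]
  C Medial Vowel Deletion: [tarenehor] → [tarnhor]
  D Geminate Reduction: no change — [tarnhor]
/netlatat/:
  A Initial Consonant Epenthesis: no change — [netlatat]
  B Voicing Between Vowels: [netlatat] → [netladat]
  C Medial Vowel Deletion: [netladat] → [ntladat]
  D Geminate Reduction: no change — [ntladat]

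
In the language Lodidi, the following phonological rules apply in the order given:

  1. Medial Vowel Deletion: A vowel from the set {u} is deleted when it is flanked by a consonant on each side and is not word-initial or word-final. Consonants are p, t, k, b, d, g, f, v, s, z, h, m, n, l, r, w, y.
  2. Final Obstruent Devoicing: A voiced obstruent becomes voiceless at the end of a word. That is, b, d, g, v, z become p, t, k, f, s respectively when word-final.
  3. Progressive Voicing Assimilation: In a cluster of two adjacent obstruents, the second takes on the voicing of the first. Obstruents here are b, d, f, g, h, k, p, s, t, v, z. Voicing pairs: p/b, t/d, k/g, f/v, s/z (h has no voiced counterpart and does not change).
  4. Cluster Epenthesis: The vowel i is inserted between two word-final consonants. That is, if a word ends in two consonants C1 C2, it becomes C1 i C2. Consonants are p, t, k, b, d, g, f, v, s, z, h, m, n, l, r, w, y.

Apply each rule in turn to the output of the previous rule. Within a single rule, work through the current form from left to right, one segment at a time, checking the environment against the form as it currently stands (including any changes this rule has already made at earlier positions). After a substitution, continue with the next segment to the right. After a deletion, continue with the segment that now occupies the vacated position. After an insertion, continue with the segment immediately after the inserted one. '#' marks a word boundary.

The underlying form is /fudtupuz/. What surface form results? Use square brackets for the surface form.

1 Medial Vowel Deletion: [fudtupuz] → [fdtpz]
2 Final Obstruent Devoicing: [fdtpz] → [fdtps]
3 Progressive Voicing Assimilation: [fdtps] → [fttps]
4 Cluster Epenthesis: [fttps] → [fttpis]

[fttpis]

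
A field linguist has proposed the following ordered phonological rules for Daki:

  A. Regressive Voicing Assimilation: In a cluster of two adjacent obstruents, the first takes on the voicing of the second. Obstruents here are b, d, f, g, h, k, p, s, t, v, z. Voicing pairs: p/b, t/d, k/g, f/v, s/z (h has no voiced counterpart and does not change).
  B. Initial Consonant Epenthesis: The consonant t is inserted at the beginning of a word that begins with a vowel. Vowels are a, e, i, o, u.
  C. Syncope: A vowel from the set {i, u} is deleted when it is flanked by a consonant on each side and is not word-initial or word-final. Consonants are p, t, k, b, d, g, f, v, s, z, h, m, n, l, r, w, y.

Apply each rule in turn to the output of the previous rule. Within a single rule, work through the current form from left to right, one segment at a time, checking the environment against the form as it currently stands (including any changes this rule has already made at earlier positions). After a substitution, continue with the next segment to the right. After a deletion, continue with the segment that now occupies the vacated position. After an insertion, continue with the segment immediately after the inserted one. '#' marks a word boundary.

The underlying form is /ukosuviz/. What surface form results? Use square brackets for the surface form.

[tkosvz]

A Regressive Voicing Assimilation: no change — [ukosuviz]
B Initial Consonant Epenthesis: [ukosuviz] → [tukosuviz]
C Syncope: [tukosuviz] → [tkosvz]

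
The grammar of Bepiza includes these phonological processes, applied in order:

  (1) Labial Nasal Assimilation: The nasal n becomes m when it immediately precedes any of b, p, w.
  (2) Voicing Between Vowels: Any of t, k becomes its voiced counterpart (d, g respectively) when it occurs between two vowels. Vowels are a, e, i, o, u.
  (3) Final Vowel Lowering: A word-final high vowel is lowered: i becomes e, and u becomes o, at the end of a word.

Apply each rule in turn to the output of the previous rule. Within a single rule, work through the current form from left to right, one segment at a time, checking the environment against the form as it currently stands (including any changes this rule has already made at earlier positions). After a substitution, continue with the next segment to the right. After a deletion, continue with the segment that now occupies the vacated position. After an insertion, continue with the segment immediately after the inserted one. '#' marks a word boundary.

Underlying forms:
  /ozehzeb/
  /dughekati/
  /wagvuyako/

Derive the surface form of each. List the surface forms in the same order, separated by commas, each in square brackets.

[ozehzeb], [dughegade], [wagvuyago]

/ozehzeb/:
  (1) Labial Nasal Assimilation: no change — [ozehzeb]
  (2) Voicing Between Vowels: no change — [ozehzeb]
  (3) Final Vowel Lowering: no change — [ozehzeb]
/dughekati/:
  (1) Labial Nasal Assimilation: no change — [dughekati]
  (2) Voicing Between Vowels: [dughekati] → [dughegadi]
  (3) Final Vowel Lowering: [dughegadi] → [dughegade]
/wagvuyako/:
  (1) Labial Nasal Assimilation: no change — [wagvuyako]
  (2) Voicing Between Vowels: [wagvuyako] → [wagvuyago]
  (3) Final Vowel Lowering: no change — [wagvuyago]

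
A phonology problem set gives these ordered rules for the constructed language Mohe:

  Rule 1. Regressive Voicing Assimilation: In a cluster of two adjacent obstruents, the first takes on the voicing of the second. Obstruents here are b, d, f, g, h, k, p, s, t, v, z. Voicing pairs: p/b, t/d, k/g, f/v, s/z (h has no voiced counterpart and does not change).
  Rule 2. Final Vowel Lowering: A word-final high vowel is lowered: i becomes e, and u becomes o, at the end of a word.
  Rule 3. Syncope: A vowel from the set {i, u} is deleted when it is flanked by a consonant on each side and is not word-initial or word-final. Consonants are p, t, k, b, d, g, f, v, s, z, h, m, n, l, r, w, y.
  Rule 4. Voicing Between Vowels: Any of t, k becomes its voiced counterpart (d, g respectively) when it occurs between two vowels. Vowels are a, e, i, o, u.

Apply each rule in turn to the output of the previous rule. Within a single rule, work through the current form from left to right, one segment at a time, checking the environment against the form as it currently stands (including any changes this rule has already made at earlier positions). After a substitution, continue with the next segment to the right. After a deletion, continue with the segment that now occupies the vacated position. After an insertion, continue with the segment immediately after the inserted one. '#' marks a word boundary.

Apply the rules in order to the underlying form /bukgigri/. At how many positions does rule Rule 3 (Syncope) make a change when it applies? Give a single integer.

Rule 1 Regressive Voicing Assimilation: [bukgigri] → [buggigri]
Rule 2 Final Vowel Lowering: [buggigri] → [buggigre]
Rule 3 Syncope: [buggigre] → [bgggre]
Rule 4 Voicing Between Vowels: no change — [bgggre]
Rule Rule 3 changed 2 position(s).

2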